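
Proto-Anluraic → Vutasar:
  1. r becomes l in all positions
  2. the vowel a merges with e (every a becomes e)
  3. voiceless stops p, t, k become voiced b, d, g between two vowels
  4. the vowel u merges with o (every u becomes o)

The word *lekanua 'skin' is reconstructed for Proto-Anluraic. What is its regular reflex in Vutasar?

Vutasar: *lekanua
  lekanua (rule 1 does not apply)
  lekanua → lekenue   [vowel merger]
  lekenue → legenue   [intervocalic voicing]
  legenue → legenoe   [vowel merger]
  giving Vutasar legenoe.

legenoe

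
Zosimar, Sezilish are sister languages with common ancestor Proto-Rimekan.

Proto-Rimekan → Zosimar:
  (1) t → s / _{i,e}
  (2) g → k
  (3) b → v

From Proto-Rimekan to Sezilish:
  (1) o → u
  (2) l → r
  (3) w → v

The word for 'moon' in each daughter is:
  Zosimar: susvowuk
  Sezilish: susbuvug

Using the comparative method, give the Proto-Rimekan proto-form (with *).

*susbowug

Position 8: Zosimar has k, Sezilish has g. Sezilish preserves g here (none of its changes turn any other segment into g), so the proto-segment is *g.
Position 6: Zosimar has w, Sezilish has v. Zosimar preserves w here (none of its changes turn any other segment into w), so the proto-segment is *w.
Verify the candidate proto-form against each daughter:
Zosimar: start from *susbowug.
  rule 1: no change — susbowug
  rule 2 (unconditioned shift): susbowug → susbowuk
  rule 3 (unconditioned shift): susbowuk → susvowuk
  ⇒ Zosimar susvowuk
Sezilish: *susbowug > susbuwug > susbuvug  (by vowel merger, unconditioned shift)
No other proto-form is consistent with every reflex, so the reconstruction is *susbowug.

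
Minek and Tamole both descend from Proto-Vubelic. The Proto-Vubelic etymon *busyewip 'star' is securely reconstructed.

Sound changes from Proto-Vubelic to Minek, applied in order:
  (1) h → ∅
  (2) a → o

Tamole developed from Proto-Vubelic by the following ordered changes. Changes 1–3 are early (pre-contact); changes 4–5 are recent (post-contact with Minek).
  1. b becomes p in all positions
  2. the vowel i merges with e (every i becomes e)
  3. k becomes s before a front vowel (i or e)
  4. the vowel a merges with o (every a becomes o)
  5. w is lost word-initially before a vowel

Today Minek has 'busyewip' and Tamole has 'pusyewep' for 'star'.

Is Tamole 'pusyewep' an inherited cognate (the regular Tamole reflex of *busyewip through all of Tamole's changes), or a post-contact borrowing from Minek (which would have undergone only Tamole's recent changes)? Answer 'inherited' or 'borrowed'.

If inherited, *busyewip would pass through all of Tamole's changes:
Tamole: start from *busyewip.
  rule 1 (unconditioned shift): busyewip → pusyewip
  rule 2 (vowel merger): pusyewip → pusyewep
  rule 3: no change — pusyewep
  rule 4: no change — pusyewep
  rule 5: no change — pusyewep
  ⇒ Tamole pusyewep
If borrowed from Minek 'busyewip' after the early changes, it would undergo only the recent ones:
  rule 4 (vowel merger): no change (busyewip)
  rule 5 (glide loss): no change (busyewip)
  ⇒ as a loan: busyewip
Tamole 'pusyewep' matches the inherited outcome exactly, so it is an inherited cognate, not a loan.

inherited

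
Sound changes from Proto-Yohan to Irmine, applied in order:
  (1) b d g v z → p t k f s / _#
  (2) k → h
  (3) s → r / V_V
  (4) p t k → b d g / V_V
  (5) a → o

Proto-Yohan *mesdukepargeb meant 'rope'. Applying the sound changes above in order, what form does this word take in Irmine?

Irmine: start from *mesdukepargeb.
  rule 1 (final devoicing): mesdukepargeb → mesdukepargep
  rule 2 (unconditioned shift): mesdukepargep → mesduhepargep
  rule 3: no change — mesduhepargep
  rule 4 (intervocalic voicing): mesduhepargep → mesduhebargep
  rule 5 (vowel merger): mesduhebargep → mesduheborgep
  ⇒ Irmine mesduheborgep

mesduheborgep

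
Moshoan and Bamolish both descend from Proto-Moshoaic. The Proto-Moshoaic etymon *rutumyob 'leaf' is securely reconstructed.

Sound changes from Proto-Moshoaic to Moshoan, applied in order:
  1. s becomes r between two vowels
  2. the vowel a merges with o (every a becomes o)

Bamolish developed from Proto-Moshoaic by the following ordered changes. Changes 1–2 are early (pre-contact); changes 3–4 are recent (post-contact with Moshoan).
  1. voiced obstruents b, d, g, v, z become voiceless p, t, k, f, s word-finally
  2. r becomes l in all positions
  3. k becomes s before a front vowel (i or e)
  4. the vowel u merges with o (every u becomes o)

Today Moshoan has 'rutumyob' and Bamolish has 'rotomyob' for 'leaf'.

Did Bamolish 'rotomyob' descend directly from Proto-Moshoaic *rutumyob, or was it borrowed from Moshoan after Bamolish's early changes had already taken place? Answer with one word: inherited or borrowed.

If inherited, *rutumyob would pass through all of Bamolish's changes:
Bamolish: *rutumyob
  rutumyob → rutumyop   [final devoicing]
  rutumyop → lutumyop   [unconditioned shift]
  lutumyop (rule 3 does not apply)
  lutumyop → lotomyop   [vowel merger]
  giving Bamolish lotomyop.
If borrowed from Moshoan 'rutumyob' after the early changes, it would undergo only the recent ones:
  rule 3 (palatalisation): no change (rutumyob)
  rule 4 (vowel merger): rutumyob → rotomyob
  ⇒ as a loan: rotomyob
Bamolish 'rotomyob' matches the loan outcome 'rotomyob', not the inherited 'lotomyop' — it skipped the early Bamolish changes, so it was borrowed from Moshoan.

borrowed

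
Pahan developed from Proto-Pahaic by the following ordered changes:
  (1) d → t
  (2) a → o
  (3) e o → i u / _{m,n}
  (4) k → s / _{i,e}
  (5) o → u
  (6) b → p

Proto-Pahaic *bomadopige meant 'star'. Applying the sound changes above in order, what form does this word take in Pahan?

pumutupige

Pahan: *bomadopige
  bomadopige → bomatopige   [unconditioned shift]
  bomatopige → bomotopige   [vowel merger]
  bomotopige → bumotopige   [pre-nasal raising]
  bumotopige (rule 4 does not apply)
  bumotopige → bumutupige   [vowel merger]
  bumutupige → pumutupige   [unconditioned shift]
  giving Pahan pumutupige.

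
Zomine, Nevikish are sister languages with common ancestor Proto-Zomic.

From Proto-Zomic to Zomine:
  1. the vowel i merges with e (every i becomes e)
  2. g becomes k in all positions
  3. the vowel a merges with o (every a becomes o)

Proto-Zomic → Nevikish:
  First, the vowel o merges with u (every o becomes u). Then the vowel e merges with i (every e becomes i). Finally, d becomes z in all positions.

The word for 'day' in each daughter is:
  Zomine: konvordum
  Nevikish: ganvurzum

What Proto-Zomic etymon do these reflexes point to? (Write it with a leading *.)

Position 5: Zomine has o, Nevikish has u. Taking the neighbouring segments as reconstructed: Zomine o could go back to *a or *o; Nevikish u could go back to *o or *u — the one source consistent with every daughter is *o.
Position 7: Zomine has d, Nevikish has z. Zomine preserves d here (none of its changes turn any other segment into d), so the proto-segment is *d.
Position 2: Zomine has o, Nevikish has a. Nevikish preserves a here (none of its changes turn any other segment into a), so the proto-segment is *a.
Verify the candidate proto-form against each daughter:
Zomine: *ganvordum > kanvordum > konvordum  (by unconditioned shift, vowel merger)
Nevikish: start from *ganvordum.
  rule 1 (vowel merger): ganvordum → ganvurdum
  rule 2: no change — ganvurdum
  rule 3 (unconditioned shift): ganvurdum → ganvurzum
  ⇒ Nevikish ganvurzum
Only *ganvordum yields all of Zomine konvordum, Nevikish ganvurzum.

*ganvordum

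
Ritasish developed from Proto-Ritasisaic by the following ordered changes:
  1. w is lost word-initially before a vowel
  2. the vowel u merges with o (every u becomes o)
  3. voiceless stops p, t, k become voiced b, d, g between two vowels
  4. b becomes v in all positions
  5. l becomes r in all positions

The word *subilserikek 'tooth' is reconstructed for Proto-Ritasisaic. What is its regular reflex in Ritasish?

sovirserigek

Ritasish: start from *subilserikek.
  rule 1: no change — subilserikek
  rule 2 (vowel merger): subilserikek → sobilserikek
  rule 3 (intervocalic voicing): sobilserikek → sobilserigek
  rule 4 (unconditioned shift): sobilserigek → sovilserigek
  rule 5 (unconditioned shift): sovilserigek → sovirserigek
  ⇒ Ritasish sovirserigek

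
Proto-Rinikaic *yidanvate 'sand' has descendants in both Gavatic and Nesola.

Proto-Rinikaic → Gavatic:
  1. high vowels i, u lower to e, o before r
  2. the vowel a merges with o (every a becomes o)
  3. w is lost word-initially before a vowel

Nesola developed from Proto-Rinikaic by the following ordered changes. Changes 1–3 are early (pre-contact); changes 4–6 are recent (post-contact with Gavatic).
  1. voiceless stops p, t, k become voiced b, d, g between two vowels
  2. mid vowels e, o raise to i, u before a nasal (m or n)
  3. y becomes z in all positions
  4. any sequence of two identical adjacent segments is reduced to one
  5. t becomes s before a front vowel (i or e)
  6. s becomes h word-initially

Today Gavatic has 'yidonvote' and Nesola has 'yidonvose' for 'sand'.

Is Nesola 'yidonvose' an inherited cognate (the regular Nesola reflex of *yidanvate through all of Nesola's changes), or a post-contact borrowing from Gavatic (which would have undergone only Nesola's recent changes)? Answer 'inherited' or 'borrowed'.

If inherited, *yidanvate would pass through all of Nesola's changes:
Nesola: *yidanvate > yidanvade > zidanvade  (by intervocalic voicing, unconditioned shift)
If borrowed from Gavatic 'yidonvote' after the early changes, it would undergo only the recent ones:
  rule 4 (degemination): no change (yidonvote)
  rule 5 (palatalisation): yidonvote → yidonvose
  rule 6 (debuccalisation): no change (yidonvose)
  ⇒ as a loan: yidonvose
Nesola 'yidonvose' matches the loan outcome 'yidonvose', not the inherited 'zidanvade' — it skipped the early Nesola changes, so it was borrowed from Gavatic.

borrowed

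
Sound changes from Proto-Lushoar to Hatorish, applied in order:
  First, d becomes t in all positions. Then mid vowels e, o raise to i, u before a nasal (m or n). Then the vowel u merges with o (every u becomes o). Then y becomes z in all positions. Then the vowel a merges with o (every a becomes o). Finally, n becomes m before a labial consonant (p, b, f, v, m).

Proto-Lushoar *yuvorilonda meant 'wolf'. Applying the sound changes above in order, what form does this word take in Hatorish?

zovorilonto

Hatorish: *yuvorilonda
  yuvorilonda → yuvorilonta   [unconditioned shift]
  yuvorilonta → yuvorilunta   [pre-nasal raising]
  yuvorilunta → yovorilonta   [vowel merger]
  yovorilonta → zovorilonta   [unconditioned shift]
  zovorilonta → zovorilonto   [vowel merger]
  zovorilonto (rule 6 does not apply)
  giving Hatorish zovorilonto.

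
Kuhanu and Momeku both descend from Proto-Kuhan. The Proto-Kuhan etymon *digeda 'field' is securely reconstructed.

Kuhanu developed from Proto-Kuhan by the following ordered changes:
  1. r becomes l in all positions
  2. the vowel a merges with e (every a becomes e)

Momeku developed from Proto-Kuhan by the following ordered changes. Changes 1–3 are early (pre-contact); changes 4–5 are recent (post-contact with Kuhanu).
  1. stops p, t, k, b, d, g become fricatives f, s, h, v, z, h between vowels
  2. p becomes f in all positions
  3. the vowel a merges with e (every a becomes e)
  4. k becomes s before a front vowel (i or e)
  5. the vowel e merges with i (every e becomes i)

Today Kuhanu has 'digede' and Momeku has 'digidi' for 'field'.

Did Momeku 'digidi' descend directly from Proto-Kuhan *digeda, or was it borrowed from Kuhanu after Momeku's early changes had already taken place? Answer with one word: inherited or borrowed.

borrowed

If inherited, *digeda would pass through all of Momeku's changes:
Momeku: *digeda > diheza > diheze > dihizi  (by intervocalic lenition, vowel merger, vowel merger)
If borrowed from Kuhanu 'digede' after the early changes, it would undergo only the recent ones:
  rule 4 (palatalisation): no change (digede)
  rule 5 (vowel merger): digede → digidi
  ⇒ as a loan: digidi
Momeku 'digidi' matches the loan outcome 'digidi', not the inherited 'dihizi' — it skipped the early Momeku changes, so it was borrowed from Kuhanu.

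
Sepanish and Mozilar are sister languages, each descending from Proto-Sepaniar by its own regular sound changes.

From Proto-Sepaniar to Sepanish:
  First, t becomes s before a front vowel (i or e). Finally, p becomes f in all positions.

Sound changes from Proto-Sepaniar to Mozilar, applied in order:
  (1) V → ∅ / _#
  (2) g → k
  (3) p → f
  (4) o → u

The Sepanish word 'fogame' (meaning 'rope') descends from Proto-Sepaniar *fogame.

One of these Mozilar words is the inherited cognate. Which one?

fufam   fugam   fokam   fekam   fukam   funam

Mozilar: *fogame
  fogame → fogam   [apocope]
  fogam → fokam   [unconditioned shift]
  fokam (rule 3 does not apply)
  fokam → fukam   [vowel merger]
  giving Mozilar fukam.
The other candidates each miss or misapply at least one Mozilar change.

fukam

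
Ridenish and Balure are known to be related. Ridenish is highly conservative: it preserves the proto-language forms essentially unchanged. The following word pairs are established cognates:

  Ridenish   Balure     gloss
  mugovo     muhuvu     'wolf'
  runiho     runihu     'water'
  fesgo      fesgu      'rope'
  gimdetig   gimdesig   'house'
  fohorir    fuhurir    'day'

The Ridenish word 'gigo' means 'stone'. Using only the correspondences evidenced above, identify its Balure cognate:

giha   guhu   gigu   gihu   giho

gihu

mugovo ~ muhuvu — Ridenish g corresponds to Balure h between vowels (before a back vowel).
mugovo ~ muhuvu, runiho ~ runihu — Ridenish o corresponds to Balure u word-finally.
Applying these to Ridenish 'gigo':
  gigo → giho   (g→h between vowels (before a back vowel))
  giho → gihu   (o→u word-finally)
So the Balure cognate is 'gihu'.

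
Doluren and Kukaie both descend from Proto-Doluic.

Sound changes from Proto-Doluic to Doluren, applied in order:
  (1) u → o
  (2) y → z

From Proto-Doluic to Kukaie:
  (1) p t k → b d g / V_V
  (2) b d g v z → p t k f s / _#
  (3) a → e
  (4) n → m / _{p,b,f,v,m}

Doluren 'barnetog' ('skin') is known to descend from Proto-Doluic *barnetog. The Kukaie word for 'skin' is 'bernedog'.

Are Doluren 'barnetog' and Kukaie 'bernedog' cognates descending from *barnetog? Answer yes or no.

Derive the expected Kukaie reflex of *barnetog:
Kukaie: *barnetog
  barnetog → barnedog   [intervocalic voicing]
  barnedog → barnedok   [final devoicing]
  barnedok → bernedok   [vowel merger]
  bernedok (rule 4 does not apply)
  giving Kukaie bernedok.
The regular Kukaie reflex would be 'bernedok', but the attested form is 'bernedog'. The correspondence is irregular, so they are not cognates (the Kukaie form has a different source).

no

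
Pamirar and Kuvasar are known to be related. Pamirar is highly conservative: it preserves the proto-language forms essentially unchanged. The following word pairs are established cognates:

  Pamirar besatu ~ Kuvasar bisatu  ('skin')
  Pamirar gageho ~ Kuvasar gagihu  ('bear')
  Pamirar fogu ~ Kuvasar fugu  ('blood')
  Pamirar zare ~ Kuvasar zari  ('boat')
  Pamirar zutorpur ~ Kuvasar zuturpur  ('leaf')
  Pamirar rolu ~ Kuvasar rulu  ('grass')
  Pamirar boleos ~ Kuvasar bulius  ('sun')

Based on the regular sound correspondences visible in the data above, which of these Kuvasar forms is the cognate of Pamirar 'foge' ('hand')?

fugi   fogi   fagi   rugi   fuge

fugi

fogu ~ fugu, rolu ~ rulu — Pamirar o corresponds to Kuvasar u after a consonant, before a consonant other than r, m, n, p, b, f, v.
zare ~ zari — Pamirar e corresponds to Kuvasar i word-finally.
Applying these to Pamirar 'foge':
  foge → fuge   (o→u after a consonant, before a consonant other than r, m, n, p, b, f, v)
  fuge → fugi   (e→i word-finally)
So the Kuvasar cognate is 'fugi'.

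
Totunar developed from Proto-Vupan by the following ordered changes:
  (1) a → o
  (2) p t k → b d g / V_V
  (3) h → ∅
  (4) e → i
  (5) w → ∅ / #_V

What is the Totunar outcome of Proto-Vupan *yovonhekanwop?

Totunar: *yovonhekanwop
  yovonhekanwop → yovonhekonwop   [vowel merger]
  yovonhekonwop → yovonhegonwop   [intervocalic voicing]
  yovonhegonwop → yovonegonwop   [h-loss]
  yovonegonwop → yovonigonwop   [vowel merger]
  yovonigonwop (rule 5 does not apply)
  giving Totunar yovonigonwop.

yovonigonwop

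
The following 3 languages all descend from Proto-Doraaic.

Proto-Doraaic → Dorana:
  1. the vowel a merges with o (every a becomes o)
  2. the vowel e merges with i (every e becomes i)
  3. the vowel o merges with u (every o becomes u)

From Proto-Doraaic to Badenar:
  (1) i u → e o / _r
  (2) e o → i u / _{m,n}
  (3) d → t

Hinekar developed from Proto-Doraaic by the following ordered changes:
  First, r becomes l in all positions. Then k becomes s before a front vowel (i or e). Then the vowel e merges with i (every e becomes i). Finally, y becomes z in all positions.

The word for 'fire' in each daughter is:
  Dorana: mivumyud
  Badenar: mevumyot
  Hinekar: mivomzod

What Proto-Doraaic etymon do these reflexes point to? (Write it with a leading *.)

Position 4: Dorana has u, Badenar has u, Hinekar has o. Hinekar preserves o here (none of its changes turn any other segment into o), so the proto-segment is *o.
Position 2: Dorana has i, Badenar has e, Hinekar has i. Taking the neighbouring segments as reconstructed: Dorana i could go back to *e or *i; Badenar e can only go back to *e; Hinekar i could go back to *e or *i — the one source consistent with every daughter is *e.
Position 8: Dorana has d, Badenar has t, Hinekar has d. Dorana preserves d here (none of its changes turn any other segment into d), so the proto-segment is *d.
Continuing position by position gives *mevomyod; check it forward:
Dorana: start from *mevomyod.
  rule 1: no change — mevomyod
  rule 2 (vowel merger): mevomyod → mivomyod
  rule 3 (vowel merger): mivomyod → mivumyud
  ⇒ Dorana mivumyud
Badenar: *mevomyod > mevumyod > mevumyot  (by pre-nasal raising, unconditioned shift)
Hinekar: *mevomyod
  mevomyod (rule 1 does not apply)
  mevomyod (rule 2 does not apply)
  mevomyod → mivomyod   [vowel merger]
  mivomyod → mivomzod   [unconditioned shift]
  giving Hinekar mivomzod.
*mevomyod is the unique common source.

*mevomyod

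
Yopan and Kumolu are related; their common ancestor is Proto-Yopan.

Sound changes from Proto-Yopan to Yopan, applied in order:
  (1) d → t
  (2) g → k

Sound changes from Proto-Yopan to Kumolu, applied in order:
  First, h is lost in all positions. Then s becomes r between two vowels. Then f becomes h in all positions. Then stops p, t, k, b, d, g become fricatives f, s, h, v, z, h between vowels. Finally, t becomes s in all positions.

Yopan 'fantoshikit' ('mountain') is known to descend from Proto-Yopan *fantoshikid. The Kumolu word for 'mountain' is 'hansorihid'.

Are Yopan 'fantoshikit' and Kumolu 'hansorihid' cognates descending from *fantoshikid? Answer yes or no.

yes

Derive the expected Kumolu reflex of *fantoshikid:
Kumolu: *fantoshikid
  fantoshikid → fantosikid   [h-loss]
  fantosikid → fantorikid   [rhotacism]
  fantorikid → hantorikid   [unconditioned shift]
  hantorikid → hantorihid   [intervocalic lenition]
  hantorihid → hansorihid   [unconditioned shift]
  giving Kumolu hansorihid.
Kumolu 'hansorihid' matches the regular reflex exactly, so the pair is cognate.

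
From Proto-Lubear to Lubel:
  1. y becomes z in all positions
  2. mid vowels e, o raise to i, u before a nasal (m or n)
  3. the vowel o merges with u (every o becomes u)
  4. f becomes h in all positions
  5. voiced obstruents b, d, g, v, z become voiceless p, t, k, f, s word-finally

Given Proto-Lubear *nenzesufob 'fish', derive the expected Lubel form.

ninzesuhup

Lubel: *nenzesufob
  nenzesufob (rule 1 does not apply)
  nenzesufob → ninzesufob   [pre-nasal raising]
  ninzesufob → ninzesufub   [vowel merger]
  ninzesufub → ninzesuhub   [unconditioned shift]
  ninzesuhub → ninzesuhup   [final devoicing]
  giving Lubel ninzesuhup.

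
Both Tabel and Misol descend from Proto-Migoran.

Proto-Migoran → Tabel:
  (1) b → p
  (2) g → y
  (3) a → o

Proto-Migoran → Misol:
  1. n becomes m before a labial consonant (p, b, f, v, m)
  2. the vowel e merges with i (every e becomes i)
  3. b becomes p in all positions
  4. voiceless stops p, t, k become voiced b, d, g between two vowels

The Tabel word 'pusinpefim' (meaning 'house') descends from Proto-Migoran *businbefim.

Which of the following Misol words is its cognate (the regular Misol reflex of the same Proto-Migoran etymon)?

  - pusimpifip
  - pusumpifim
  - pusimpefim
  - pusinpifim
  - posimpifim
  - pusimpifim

Misol: *businbefim > busimbefim > busimbifim > pusimpifim  (by nasal place assimilation, vowel merger, unconditioned shift)
The other candidates each miss or misapply at least one Misol change.

pusimpifim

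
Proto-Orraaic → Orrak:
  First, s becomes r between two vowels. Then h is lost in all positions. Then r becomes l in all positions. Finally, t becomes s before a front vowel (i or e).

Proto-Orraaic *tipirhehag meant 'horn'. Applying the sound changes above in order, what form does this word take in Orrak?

sipileag

Orrak: *tipirhehag > tipireag > tipileag > sipileag  (by h-loss, unconditioned shift, palatalisation)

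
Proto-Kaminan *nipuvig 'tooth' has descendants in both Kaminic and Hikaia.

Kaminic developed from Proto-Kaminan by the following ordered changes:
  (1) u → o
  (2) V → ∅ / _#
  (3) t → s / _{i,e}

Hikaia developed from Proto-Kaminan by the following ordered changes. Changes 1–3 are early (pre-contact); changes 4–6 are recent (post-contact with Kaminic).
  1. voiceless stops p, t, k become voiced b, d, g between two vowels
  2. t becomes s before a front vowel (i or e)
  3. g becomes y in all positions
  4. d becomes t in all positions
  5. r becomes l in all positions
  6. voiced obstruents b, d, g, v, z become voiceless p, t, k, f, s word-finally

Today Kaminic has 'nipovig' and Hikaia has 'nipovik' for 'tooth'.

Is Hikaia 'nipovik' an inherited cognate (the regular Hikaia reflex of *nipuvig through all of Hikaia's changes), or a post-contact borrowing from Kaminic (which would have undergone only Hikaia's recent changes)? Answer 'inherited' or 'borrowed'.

If inherited, *nipuvig would pass through all of Hikaia's changes:
Hikaia: *nipuvig > nibuvig > nibuviy  (by intervocalic voicing, unconditioned shift)
If borrowed from Kaminic 'nipovig' after the early changes, it would undergo only the recent ones:
  rule 4 (unconditioned shift): no change (nipovig)
  rule 5 (unconditioned shift): no change (nipovig)
  rule 6 (final devoicing): nipovig → nipovik
  ⇒ as a loan: nipovik
Hikaia 'nipovik' matches the loan outcome 'nipovik', not the inherited 'nibuviy' — it skipped the early Hikaia changes, so it was borrowed from Kaminic.

borrowed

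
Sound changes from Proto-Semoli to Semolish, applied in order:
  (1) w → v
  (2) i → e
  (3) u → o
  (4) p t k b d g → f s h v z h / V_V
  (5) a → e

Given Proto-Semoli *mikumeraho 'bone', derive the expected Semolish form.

Semolish: *mikumeraho > mekumeraho > mekomeraho > mehomeraho > mehomereho  (by vowel merger, vowel merger, intervocalic lenition, vowel merger)

mehomereho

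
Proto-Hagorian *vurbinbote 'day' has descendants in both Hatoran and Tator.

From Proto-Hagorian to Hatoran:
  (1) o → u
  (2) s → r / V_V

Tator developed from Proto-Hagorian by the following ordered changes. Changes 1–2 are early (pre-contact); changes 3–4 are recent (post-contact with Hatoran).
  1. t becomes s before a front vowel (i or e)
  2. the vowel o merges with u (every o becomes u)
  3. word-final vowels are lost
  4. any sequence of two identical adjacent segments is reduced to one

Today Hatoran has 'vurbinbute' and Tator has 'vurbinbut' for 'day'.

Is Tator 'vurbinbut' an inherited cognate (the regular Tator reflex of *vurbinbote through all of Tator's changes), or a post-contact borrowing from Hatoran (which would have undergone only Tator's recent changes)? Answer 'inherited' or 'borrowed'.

If inherited, *vurbinbote would pass through all of Tator's changes:
Tator: start from *vurbinbote.
  rule 1 (palatalisation): vurbinbote → vurbinbose
  rule 2 (vowel merger): vurbinbose → vurbinbuse
  rule 3 (apocope): vurbinbuse → vurbinbus
  rule 4: no change — vurbinbus
  ⇒ Tator vurbinbus
If borrowed from Hatoran 'vurbinbute' after the early changes, it would undergo only the recent ones:
  rule 3 (apocope): vurbinbute → vurbinbut
  rule 4 (degemination): no change (vurbinbut)
  ⇒ as a loan: vurbinbut
Tator 'vurbinbut' matches the loan outcome 'vurbinbut', not the inherited 'vurbinbus' — it skipped the early Tator changes, so it was borrowed from Hatoran.

borrowed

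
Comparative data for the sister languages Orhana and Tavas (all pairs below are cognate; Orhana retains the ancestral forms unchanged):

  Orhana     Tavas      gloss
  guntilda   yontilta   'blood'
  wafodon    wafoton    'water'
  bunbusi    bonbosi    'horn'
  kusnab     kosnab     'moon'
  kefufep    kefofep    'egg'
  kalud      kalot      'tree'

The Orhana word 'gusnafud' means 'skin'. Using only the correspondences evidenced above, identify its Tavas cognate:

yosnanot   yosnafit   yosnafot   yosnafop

yosnafot

guntilda ~ yontilta — Orhana g corresponds to Tavas y word-initially before a back vowel.
bunbusi ~ bonbosi, kusnab ~ kosnab — Orhana u corresponds to Tavas o after a consonant, before a consonant other than r, m, n, p, b, f, v.
kalud ~ kalot — Orhana d corresponds to Tavas t word-finally.
Applying these to Orhana 'gusnafud':
  gusnafud → yusnafud   (g→y word-initially before a back vowel)
  yusnafud → yosnafud   (u→o after a consonant, before a consonant other than r, m, n, p, b, f, v)
  yosnafud → yosnafod   (u→o after a consonant, before a consonant other than r, m, n, p, b, f, v)
  yosnafod → yosnafot   (d→t word-finally)
So the Tavas cognate is 'yosnafot'.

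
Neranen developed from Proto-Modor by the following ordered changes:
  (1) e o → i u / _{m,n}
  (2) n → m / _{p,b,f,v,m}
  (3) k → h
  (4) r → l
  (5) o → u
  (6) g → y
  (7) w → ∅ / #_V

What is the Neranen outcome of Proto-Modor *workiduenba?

Neranen: start from *workiduenba.
  rule 1 (pre-nasal raising): workiduenba → workiduinba
  rule 2 (nasal place assimilation): workiduinba → workiduimba
  rule 3 (unconditioned shift): workiduimba → worhiduimba
  rule 4 (unconditioned shift): worhiduimba → wolhiduimba
  rule 5 (vowel merger): wolhiduimba → wulhiduimba
  rule 6: no change — wulhiduimba
  rule 7 (glide loss): wulhiduimba → ulhiduimba
  ⇒ Neranen ulhiduimba

ulhiduimba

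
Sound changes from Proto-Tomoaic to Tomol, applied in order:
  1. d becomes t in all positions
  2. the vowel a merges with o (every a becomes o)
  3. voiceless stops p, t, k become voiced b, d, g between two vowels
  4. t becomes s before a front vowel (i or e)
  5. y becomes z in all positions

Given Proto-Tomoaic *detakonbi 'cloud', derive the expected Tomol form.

sedogonbi

Tomol: start from *detakonbi.
  rule 1 (unconditioned shift): detakonbi → tetakonbi
  rule 2 (vowel merger): tetakonbi → tetokonbi
  rule 3 (intervocalic voicing): tetokonbi → tedogonbi
  rule 4 (palatalisation): tedogonbi → sedogonbi
  rule 5: no change — sedogonbi
  ⇒ Tomol sedogonbi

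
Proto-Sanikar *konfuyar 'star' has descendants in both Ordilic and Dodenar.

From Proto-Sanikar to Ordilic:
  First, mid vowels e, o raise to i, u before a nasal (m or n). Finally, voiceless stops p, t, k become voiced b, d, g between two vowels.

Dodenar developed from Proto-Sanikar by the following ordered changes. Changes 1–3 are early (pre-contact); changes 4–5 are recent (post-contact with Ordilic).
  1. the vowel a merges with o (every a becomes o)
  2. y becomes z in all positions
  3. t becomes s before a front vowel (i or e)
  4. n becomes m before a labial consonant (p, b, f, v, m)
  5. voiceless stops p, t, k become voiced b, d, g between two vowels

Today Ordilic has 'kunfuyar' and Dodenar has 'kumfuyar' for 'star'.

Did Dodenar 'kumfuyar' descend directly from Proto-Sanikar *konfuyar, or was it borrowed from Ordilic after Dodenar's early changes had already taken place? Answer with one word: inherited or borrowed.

If inherited, *konfuyar would pass through all of Dodenar's changes:
Dodenar: start from *konfuyar.
  rule 1 (vowel merger): konfuyar → konfuyor
  rule 2 (unconditioned shift): konfuyor → konfuzor
  rule 3: no change — konfuzor
  rule 4 (nasal place assimilation): konfuzor → komfuzor
  rule 5: no change — komfuzor
  ⇒ Dodenar komfuzor
If borrowed from Ordilic 'kunfuyar' after the early changes, it would undergo only the recent ones:
  rule 4 (nasal place assimilation): kunfuyar → kumfuyar
  rule 5 (intervocalic voicing): no change (kumfuyar)
  ⇒ as a loan: kumfuyar
Dodenar 'kumfuyar' matches the loan outcome 'kumfuyar', not the inherited 'komfuzor' — it skipped the early Dodenar changes, so it was borrowed from Ordilic.

borrowed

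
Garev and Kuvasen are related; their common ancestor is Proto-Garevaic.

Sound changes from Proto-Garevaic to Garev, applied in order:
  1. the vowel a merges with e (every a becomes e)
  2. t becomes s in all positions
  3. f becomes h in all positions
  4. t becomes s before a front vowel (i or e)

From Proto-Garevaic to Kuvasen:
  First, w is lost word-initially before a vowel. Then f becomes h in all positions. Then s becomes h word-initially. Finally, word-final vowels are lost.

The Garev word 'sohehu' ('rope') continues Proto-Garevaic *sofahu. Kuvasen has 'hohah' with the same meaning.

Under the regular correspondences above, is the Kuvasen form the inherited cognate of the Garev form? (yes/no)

Derive the expected Kuvasen reflex of *sofahu:
Kuvasen: *sofahu
  sofahu (rule 1 does not apply)
  sofahu → sohahu   [unconditioned shift]
  sohahu → hohahu   [debuccalisation]
  hohahu → hohah   [apocope]
  giving Kuvasen hohah.
Kuvasen 'hohah' matches the regular reflex exactly, so the pair is cognate.

yes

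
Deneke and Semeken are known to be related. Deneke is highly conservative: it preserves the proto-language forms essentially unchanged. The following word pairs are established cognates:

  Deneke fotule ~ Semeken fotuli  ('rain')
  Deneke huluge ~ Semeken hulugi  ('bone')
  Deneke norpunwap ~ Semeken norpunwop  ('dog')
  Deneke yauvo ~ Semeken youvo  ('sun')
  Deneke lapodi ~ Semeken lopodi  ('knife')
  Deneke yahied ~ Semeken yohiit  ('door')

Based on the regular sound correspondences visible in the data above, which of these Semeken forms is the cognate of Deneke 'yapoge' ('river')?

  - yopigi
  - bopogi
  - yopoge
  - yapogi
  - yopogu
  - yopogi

norpunwap ~ norpunwop, lapodi ~ lopodi — Deneke a corresponds to Semeken o after a consonant, before a labial obstruent.
fotule ~ fotuli, huluge ~ hulugi — Deneke e corresponds to Semeken i word-finally.
Applying these to Deneke 'yapoge':
  yapoge → yopoge   (a→o after a consonant, before a labial obstruent)
  yopoge → yopogi   (e→i word-finally)
So the Semeken cognate is 'yopogi'.

yopogi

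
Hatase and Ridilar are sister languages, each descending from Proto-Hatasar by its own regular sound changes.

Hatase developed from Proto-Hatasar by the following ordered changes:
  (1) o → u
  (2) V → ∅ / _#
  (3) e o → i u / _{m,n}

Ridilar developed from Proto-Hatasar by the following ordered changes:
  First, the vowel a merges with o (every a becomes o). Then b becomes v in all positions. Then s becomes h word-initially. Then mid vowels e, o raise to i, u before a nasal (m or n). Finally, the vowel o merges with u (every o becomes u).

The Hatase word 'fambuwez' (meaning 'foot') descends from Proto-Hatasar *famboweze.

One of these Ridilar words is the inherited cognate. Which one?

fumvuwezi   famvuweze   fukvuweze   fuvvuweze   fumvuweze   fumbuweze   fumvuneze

Ridilar: start from *famboweze.
  rule 1 (vowel merger): famboweze → fomboweze
  rule 2 (unconditioned shift): fomboweze → fomvoweze
  rule 3: no change — fomvoweze
  rule 4 (pre-nasal raising): fomvoweze → fumvoweze
  rule 5 (vowel merger): fumvoweze → fumvuweze
  ⇒ Ridilar fumvuweze
Among the options, 'fumvuweze' alone shows every Ridilar change applied in order.

fumvuweze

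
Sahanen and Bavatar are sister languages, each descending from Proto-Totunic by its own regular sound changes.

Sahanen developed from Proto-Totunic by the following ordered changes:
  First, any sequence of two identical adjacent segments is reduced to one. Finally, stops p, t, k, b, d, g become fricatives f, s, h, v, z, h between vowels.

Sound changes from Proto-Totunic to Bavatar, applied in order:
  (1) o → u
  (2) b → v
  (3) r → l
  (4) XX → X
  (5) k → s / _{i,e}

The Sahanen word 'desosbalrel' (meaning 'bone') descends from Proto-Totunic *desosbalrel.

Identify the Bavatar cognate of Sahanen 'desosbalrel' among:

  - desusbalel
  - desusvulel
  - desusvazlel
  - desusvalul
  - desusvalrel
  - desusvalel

desusvalel

Bavatar: *desosbalrel
  desosbalrel → desusbalrel   [vowel merger]
  desusbalrel → desusvalrel   [unconditioned shift]
  desusvalrel → desusvallel   [unconditioned shift]
  desusvallel → desusvalel   [degemination]
  desusvalel (rule 5 does not apply)
  giving Bavatar desusvalel.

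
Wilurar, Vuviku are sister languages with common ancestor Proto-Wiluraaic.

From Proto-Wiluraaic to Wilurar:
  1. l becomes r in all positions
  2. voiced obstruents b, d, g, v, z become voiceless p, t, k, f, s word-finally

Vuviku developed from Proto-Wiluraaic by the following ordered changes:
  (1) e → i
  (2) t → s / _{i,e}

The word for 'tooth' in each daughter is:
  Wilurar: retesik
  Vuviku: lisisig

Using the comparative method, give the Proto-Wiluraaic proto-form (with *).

Position 1: Wilurar has r, Vuviku has l. Vuviku preserves l here (none of its changes turn any other segment into l), so the proto-segment is *l.
Position 2: Wilurar has e, Vuviku has i. Wilurar preserves e here (none of its changes turn any other segment into e), so the proto-segment is *e.
Verify the candidate proto-form against each daughter:
Wilurar: *letesig > retesig > retesik  (by unconditioned shift, final devoicing)
Vuviku: start from *letesig.
  rule 1 (vowel merger): letesig → litisig
  rule 2 (palatalisation): litisig → lisisig
  ⇒ Vuviku lisisig
*letesig is the unique common source.

*letesig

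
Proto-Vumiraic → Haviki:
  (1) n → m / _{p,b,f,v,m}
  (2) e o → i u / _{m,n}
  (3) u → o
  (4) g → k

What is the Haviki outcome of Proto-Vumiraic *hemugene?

Haviki: *hemugene > himugine > himogine > himokine  (by pre-nasal raising, vowel merger, unconditioned shift)

himokine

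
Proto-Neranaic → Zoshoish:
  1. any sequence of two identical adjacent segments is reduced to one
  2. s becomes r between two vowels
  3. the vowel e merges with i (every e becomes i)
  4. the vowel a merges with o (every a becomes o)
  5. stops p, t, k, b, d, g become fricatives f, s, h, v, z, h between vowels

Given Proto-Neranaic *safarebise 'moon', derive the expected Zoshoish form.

soforiviri

Zoshoish: *safarebise
  safarebise (rule 1 does not apply)
  safarebise → safarebire   [rhotacism]
  safarebire → safaribiri   [vowel merger]
  safaribiri → soforibiri   [vowel merger]
  soforibiri → soforiviri   [intervocalic lenition]
  giving Zoshoish soforiviri.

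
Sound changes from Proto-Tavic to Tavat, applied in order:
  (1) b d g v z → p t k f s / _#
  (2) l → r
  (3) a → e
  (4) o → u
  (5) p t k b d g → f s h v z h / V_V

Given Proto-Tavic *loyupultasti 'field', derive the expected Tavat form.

ruyufurtesti

Tavat: start from *loyupultasti.
  rule 1: no change — loyupultasti
  rule 2 (unconditioned shift): loyupultasti → royupurtasti
  rule 3 (vowel merger): royupurtasti → royupurtesti
  rule 4 (vowel merger): royupurtesti → ruyupurtesti
  rule 5 (intervocalic lenition): ruyupurtesti → ruyufurtesti
  ⇒ Tavat ruyufurtesti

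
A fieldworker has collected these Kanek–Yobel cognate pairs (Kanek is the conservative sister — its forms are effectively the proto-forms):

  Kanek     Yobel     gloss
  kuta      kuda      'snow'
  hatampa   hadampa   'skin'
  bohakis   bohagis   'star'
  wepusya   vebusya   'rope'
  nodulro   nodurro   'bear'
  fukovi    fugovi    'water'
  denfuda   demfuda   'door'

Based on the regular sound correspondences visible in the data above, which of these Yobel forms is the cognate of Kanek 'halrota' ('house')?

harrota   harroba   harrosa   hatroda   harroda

nodulro ~ nodurro — Kanek l corresponds to Yobel r after a vowel, before r.
kuta ~ kuda, hatampa ~ hadampa — Kanek t corresponds to Yobel d between vowels (before a back vowel).
Applying these to Kanek 'halrota':
  halrota → harrota   (l→r after a vowel, before r)
  harrota → harroda   (t→d between vowels (before a back vowel))
So the Yobel cognate is 'harroda'.

harroda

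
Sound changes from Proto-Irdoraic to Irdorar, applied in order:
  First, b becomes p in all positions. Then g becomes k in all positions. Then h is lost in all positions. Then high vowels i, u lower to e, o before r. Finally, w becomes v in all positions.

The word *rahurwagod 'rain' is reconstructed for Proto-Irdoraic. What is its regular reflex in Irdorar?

raorvakod

Irdorar: start from *rahurwagod.
  rule 1: no change — rahurwagod
  rule 2 (unconditioned shift): rahurwagod → rahurwakod
  rule 3 (h-loss): rahurwakod → raurwakod
  rule 4 (pre-rhotic lowering): raurwakod → raorwakod
  rule 5 (unconditioned shift): raorwakod → raorvakod
  ⇒ Irdorar raorvakod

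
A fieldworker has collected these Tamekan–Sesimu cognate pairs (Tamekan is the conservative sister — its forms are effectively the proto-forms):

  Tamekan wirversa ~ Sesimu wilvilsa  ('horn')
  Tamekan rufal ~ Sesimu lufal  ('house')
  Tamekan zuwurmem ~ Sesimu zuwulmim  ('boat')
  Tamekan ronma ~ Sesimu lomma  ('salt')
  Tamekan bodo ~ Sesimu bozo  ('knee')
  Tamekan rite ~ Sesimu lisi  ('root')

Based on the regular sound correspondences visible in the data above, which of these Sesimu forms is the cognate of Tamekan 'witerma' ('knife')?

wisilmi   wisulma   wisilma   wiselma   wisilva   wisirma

wisilma

rite ~ lisi — Tamekan t corresponds to Sesimu s between vowels (before a front vowel).
wirversa ~ wilvilsa — Tamekan e corresponds to Sesimu i after a consonant, before r.
zuwurmem ~ zuwulmim — Tamekan r corresponds to Sesimu l after a vowel, before a nasal.
Applying these to Tamekan 'witerma':
  witerma → wiserma   (t→s between vowels (before a front vowel))
  wiserma → wisirma   (e→i after a consonant, before r)
  wisirma → wisilma   (r→l after a vowel, before a nasal)
So the Sesimu cognate is 'wisilma'.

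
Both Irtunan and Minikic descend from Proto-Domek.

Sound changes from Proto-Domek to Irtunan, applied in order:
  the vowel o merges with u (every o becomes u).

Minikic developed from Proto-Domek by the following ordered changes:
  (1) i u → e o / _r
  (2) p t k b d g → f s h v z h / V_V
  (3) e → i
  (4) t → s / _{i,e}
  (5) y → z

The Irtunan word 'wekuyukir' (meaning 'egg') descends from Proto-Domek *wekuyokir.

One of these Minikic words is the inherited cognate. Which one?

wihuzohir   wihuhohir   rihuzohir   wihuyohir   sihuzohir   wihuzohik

Minikic: *wekuyokir > wekuyoker > wehuyoher > wihuyohir > wihuzohir  (by pre-rhotic lowering, intervocalic lenition, vowel merger, unconditioned shift)
Among the options, 'wihuzohir' alone shows every Minikic change applied in order.

wihuzohir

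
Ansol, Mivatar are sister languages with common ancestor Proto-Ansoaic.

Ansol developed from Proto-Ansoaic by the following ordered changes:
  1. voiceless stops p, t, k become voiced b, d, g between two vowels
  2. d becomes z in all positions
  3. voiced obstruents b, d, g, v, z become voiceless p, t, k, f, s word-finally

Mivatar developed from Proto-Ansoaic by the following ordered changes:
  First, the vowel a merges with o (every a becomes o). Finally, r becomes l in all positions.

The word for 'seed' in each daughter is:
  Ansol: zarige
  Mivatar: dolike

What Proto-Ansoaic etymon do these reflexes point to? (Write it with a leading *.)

Position 5: Ansol has g, Mivatar has k. Mivatar preserves k here (none of its changes turn any other segment into k), so the proto-segment is *k.
Position 1: Ansol has z, Mivatar has d. Mivatar preserves d here (none of its changes turn any other segment into d), so the proto-segment is *d.
Position 2: Ansol has a, Mivatar has o. Ansol preserves a here (none of its changes turn any other segment into a), so the proto-segment is *a.
This points to *darike. Verify forward in each daughter:
Ansol: *darike > darige > zarige  (by intervocalic voicing, unconditioned shift)
Mivatar: *darike
  darike → dorike   [vowel merger]
  dorike → dolike   [unconditioned shift]
  giving Mivatar dolike.
Only *darike yields all of Ansol zarige, Mivatar dolike.

*darike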